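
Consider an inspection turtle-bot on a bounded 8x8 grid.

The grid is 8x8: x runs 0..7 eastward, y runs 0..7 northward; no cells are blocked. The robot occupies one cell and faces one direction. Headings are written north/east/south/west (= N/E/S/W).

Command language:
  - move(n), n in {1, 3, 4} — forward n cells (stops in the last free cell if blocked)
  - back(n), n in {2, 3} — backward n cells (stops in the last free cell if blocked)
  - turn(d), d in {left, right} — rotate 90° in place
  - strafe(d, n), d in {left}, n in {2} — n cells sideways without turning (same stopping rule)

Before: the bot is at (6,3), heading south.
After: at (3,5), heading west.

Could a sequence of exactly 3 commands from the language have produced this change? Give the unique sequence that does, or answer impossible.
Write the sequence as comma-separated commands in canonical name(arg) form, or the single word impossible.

key: order matters: swapping back(2) and move(3) lands elsewhere
from: at (6,3), heading south
1. back(2) → at (6,5), heading south
2. turn(right) → at (6,5), heading west
3. move(3) → at (3,5), heading west
no other 3-command option fits: unique.

back(2), turn(right), move(3)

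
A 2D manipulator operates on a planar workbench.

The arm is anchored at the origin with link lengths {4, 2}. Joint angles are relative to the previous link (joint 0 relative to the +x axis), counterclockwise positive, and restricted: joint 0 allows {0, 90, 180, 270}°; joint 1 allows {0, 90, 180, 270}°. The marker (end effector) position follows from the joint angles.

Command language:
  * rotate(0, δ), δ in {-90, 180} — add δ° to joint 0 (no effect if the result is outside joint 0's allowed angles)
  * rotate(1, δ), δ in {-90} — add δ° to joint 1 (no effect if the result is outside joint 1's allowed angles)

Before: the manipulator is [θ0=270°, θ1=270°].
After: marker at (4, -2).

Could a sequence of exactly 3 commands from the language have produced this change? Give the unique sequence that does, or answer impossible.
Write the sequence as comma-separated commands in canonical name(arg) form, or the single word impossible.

rotate(0, -90), rotate(0, -90), rotate(0, -90)

t0: [θ0=270°, θ1=270°]
[1] after rotate(0, -90): [θ0=180°, θ1=270°]
[2] after rotate(0, -90): [θ0=90°, θ1=270°]
[3] after rotate(0, -90): [θ0=0°, θ1=270°]
no other 3-command option fits: unique.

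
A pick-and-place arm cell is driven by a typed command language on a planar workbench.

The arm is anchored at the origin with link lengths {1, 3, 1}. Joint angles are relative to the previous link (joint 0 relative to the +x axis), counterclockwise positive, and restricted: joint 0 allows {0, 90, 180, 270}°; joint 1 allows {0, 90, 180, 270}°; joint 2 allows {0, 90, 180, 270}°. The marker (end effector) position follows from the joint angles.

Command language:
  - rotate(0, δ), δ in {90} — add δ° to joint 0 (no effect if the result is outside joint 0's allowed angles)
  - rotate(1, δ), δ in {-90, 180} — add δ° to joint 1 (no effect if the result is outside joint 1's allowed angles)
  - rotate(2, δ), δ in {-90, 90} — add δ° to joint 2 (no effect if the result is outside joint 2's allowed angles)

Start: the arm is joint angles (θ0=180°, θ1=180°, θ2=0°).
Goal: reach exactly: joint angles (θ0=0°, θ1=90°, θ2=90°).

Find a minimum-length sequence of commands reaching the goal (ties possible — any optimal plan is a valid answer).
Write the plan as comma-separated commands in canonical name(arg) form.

start: joint angles (θ0=180°, θ1=180°, θ2=0°)
t=1 rotate(0, 90) ⇒ joint angles (θ0=270°, θ1=180°, θ2=0°)
t=2 rotate(0, 90) ⇒ joint angles (θ0=0°, θ1=180°, θ2=0°)
t=3 rotate(2, 90) ⇒ joint angles (θ0=0°, θ1=180°, θ2=90°)
t=4 rotate(1, -90) ⇒ joint angles (θ0=0°, θ1=90°, θ2=90°)
shorter routes all fall short; 4 is best.

rotate(0, 90), rotate(0, 90), rotate(2, 90), rotate(1, -90)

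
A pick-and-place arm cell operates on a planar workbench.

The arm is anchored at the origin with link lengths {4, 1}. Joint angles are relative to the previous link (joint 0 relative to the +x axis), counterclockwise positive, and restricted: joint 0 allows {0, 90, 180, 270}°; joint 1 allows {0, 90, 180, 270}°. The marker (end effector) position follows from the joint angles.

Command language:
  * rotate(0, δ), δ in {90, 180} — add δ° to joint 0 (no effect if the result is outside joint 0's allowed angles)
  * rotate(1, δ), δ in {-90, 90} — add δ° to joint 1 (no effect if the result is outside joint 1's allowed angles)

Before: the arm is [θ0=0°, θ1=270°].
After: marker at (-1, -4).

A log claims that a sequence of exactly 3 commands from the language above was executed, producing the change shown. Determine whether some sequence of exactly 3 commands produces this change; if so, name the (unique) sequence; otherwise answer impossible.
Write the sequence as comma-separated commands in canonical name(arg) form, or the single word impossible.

rotate(0, 90), rotate(0, 90), rotate(0, 90)

from: [θ0=0°, θ1=270°]
[1] after rotate(0, 90): [θ0=90°, θ1=270°]
[2] after rotate(0, 90): [θ0=180°, θ1=270°]
[3] after rotate(0, 90): [θ0=270°, θ1=270°]
no rival 3-sequence matches.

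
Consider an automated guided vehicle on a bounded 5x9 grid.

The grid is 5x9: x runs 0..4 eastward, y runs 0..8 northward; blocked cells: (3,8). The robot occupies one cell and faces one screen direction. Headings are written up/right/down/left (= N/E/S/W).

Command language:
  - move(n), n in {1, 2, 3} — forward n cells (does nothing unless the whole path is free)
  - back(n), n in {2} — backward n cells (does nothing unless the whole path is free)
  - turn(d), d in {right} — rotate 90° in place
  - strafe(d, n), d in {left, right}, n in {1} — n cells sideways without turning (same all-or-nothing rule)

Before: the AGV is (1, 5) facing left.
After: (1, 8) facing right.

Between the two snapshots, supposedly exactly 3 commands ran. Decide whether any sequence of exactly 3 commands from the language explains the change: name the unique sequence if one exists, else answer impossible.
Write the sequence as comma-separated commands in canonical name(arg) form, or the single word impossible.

key: cell and facing (now E) both changed — the 3 commands mix motion and turning
start: (1, 5) facing left
t=1 turn(right) ⇒ (1, 5) facing up
t=2 move(3) ⇒ (1, 8) facing up
t=3 turn(right) ⇒ (1, 8) facing right
uniquely the one of 343 3-step routes that fits.

turn(right), move(3), turn(right)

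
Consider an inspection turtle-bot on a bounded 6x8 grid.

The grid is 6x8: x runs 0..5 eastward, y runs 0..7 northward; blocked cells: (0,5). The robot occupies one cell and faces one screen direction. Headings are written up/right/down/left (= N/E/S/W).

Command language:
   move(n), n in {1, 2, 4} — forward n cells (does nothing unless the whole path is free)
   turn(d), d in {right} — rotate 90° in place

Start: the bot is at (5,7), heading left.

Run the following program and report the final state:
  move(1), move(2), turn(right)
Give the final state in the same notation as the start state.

begin: at (5,7), heading left
t=1 move(1) ⇒ at (4,7), heading left
t=2 move(2) ⇒ at (2,7), heading left
t=3 turn(right) ⇒ at (2,7), heading up

at (2,7), heading up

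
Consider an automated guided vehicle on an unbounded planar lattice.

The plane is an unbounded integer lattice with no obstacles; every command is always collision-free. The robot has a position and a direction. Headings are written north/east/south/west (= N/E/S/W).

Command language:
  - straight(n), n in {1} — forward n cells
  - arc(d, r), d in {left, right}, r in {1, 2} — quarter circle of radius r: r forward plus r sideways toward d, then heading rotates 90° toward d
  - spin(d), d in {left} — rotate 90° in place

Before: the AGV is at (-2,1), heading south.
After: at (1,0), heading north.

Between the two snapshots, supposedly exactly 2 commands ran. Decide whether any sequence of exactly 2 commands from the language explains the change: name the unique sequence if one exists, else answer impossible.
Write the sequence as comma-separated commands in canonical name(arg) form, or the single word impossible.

arc(left, 2), arc(left, 1)

key: position moved to (1,0) AND the heading swung to N — translation plus rotation needed
begin: at (-2,1), heading south
step 1 (arc(left, 2)): at (0,-1), heading east
step 2 (arc(left, 1)): at (1,0), heading north
no other 2-command option fits: unique.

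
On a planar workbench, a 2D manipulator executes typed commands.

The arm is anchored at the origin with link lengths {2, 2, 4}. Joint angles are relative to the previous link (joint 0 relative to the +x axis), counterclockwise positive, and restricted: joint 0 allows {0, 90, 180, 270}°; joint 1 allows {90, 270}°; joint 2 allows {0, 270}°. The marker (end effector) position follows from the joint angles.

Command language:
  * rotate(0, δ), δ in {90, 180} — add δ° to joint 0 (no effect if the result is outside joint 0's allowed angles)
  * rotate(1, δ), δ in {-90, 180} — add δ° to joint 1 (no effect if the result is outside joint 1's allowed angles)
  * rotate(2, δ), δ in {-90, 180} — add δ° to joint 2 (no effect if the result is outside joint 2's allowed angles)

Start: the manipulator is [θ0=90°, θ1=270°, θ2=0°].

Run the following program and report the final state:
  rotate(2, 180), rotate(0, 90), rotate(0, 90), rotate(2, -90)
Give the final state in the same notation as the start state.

[θ0=270°, θ1=270°, θ2=270°]

start: [θ0=90°, θ1=270°, θ2=0°]
t=1 rotate(2, 180) ⇒ [θ0=90°, θ1=270°, θ2=0°]
t=2 rotate(0, 90) ⇒ [θ0=180°, θ1=270°, θ2=0°]
t=3 rotate(0, 90) ⇒ [θ0=270°, θ1=270°, θ2=0°]
t=4 rotate(2, -90) ⇒ [θ0=270°, θ1=270°, θ2=270°]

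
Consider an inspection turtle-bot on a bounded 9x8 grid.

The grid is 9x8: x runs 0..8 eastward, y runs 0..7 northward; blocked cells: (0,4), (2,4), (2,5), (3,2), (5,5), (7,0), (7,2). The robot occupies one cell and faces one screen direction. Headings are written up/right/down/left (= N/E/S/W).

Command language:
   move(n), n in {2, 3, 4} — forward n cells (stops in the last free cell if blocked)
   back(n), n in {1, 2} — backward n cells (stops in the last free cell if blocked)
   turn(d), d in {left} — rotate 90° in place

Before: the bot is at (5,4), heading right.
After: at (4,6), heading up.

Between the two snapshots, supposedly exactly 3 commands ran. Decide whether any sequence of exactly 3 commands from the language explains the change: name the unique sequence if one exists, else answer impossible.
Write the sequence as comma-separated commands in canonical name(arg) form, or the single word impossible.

back(1), turn(left), move(2)

key: cell and facing (now N) both changed — the 3 commands mix motion and turning
initial: at (5,4), heading right
[1] after back(1): at (4,4), heading right
[2] after turn(left): at (4,4), heading up
[3] after move(2): at (4,6), heading up
uniquely the one of 216 3-step routes that fits.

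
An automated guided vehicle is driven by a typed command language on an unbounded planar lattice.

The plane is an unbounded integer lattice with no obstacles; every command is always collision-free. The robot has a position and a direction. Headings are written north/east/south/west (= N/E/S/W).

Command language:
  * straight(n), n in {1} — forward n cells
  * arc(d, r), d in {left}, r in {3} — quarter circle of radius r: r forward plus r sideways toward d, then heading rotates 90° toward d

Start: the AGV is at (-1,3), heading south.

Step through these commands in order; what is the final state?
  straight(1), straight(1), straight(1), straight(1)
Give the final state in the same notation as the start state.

begin: at (-1,3), heading south
step 1 (straight(1)): at (-1,2), heading south
step 2 (straight(1)): at (-1,1), heading south
step 3 (straight(1)): at (-1,0), heading south
step 4 (straight(1)): at (-1,-1), heading south

at (-1,-1), heading south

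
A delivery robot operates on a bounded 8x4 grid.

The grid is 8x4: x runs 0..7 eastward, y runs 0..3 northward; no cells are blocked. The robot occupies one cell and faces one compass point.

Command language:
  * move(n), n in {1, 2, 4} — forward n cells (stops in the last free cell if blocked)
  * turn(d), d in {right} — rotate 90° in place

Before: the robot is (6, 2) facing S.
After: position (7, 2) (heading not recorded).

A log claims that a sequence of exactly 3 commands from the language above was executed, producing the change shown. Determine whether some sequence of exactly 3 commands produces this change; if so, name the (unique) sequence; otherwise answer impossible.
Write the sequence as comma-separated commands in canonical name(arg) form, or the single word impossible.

every 3-command combo misses the target.

impossible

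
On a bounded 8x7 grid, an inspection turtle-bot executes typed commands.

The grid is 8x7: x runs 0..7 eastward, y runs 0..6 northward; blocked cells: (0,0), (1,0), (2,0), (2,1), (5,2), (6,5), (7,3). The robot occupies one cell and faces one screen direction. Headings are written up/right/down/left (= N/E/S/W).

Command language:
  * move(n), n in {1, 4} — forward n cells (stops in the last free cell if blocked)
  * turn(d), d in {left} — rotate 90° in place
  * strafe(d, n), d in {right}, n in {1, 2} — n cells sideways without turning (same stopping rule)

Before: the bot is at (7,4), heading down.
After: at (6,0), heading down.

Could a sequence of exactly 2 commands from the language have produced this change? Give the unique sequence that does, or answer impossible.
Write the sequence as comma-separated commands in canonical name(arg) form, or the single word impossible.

key: heading stays S — no command in the sequence turns
begin: at (7,4), heading down
[1] after strafe(right, 1): at (6,4), heading down
[2] after move(4): at (6,0), heading down
no other 2-command option fits: unique.

strafe(right, 1), move(4)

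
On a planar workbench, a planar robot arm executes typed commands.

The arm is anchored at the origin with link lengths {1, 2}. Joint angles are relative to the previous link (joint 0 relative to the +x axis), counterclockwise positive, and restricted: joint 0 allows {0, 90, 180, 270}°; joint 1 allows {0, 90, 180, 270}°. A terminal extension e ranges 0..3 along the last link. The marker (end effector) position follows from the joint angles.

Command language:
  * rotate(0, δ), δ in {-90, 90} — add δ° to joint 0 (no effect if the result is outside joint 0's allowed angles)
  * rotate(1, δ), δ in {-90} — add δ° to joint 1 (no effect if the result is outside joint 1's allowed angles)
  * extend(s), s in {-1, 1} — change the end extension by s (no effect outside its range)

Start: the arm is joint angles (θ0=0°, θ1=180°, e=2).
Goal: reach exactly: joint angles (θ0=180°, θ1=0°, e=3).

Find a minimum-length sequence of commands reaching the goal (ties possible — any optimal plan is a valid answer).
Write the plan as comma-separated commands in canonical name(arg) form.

initial: joint angles (θ0=0°, θ1=180°, e=2)
t=1 rotate(1, -90) ⇒ joint angles (θ0=0°, θ1=90°, e=2)
t=2 rotate(1, -90) ⇒ joint angles (θ0=0°, θ1=0°, e=2)
t=3 extend(1) ⇒ joint angles (θ0=0°, θ1=0°, e=3)
t=4 rotate(0, 90) ⇒ joint angles (θ0=90°, θ1=0°, e=3)
t=5 rotate(0, 90) ⇒ joint angles (θ0=180°, θ1=0°, e=3)
minimal: 5 command(s), checked below 5.

rotate(1, -90), rotate(1, -90), extend(1), rotate(0, 90), rotate(0, 90)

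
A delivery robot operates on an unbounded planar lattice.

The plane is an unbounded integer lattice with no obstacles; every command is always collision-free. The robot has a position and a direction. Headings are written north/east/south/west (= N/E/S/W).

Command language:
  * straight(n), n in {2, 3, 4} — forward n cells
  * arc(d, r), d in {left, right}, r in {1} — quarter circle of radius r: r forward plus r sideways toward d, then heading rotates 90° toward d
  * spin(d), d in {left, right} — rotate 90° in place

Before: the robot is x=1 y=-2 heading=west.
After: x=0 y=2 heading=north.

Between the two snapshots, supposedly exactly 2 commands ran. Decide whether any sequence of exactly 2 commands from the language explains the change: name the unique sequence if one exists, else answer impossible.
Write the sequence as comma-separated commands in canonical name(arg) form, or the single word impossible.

arc(right, 1), straight(3)

key: cell and facing (now N) both changed — the 2 commands mix motion and turning
initial: x=1 y=-2 heading=west
t=1 arc(right, 1) ⇒ x=0 y=-1 heading=north
t=2 straight(3) ⇒ x=0 y=2 heading=north
all 49 alternatives checked — unique.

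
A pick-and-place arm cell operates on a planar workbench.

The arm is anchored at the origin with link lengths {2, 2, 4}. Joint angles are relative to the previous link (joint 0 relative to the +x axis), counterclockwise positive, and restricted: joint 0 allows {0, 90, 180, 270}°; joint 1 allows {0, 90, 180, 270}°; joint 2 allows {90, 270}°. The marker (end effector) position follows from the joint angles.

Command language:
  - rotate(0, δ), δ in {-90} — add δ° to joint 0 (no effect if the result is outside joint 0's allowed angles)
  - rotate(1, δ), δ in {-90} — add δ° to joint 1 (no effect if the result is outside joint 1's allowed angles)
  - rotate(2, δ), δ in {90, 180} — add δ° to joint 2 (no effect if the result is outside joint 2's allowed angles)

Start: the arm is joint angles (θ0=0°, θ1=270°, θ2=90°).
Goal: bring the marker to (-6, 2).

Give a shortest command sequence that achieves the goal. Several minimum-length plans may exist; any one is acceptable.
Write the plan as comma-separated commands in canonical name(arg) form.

rotate(0, -90), rotate(0, -90)

from: joint angles (θ0=0°, θ1=270°, θ2=90°)
[1] after rotate(0, -90): joint angles (θ0=270°, θ1=270°, θ2=90°)
[2] after rotate(0, -90): joint angles (θ0=180°, θ1=270°, θ2=90°)
minimal: 2 command(s), checked below 2.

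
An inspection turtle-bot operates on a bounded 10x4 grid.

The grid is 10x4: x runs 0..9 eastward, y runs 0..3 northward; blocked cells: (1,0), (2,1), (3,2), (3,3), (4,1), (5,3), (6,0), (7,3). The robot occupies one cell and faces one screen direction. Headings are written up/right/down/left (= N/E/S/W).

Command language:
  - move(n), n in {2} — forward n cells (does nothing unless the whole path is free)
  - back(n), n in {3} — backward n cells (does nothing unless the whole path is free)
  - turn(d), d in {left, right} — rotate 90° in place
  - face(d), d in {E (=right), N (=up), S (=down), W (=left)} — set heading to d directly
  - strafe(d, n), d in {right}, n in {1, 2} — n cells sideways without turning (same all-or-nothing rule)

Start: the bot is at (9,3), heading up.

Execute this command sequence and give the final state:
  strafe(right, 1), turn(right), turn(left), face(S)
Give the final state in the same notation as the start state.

initial: at (9,3), heading up
t=1 strafe(right, 1) ⇒ at (9,3), heading up
t=2 turn(right) ⇒ at (9,3), heading right
t=3 turn(left) ⇒ at (9,3), heading up
t=4 face(S) ⇒ at (9,3), heading down

at (9,3), heading down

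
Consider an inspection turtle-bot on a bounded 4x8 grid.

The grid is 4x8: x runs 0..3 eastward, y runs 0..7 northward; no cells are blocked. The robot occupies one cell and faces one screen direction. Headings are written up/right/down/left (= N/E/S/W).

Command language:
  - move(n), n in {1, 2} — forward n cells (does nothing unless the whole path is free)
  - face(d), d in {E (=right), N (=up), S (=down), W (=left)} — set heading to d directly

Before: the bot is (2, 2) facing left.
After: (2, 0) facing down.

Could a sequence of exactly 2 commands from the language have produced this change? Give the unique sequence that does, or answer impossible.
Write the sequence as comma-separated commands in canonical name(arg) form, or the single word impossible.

face(S), move(2)

key: order matters: swapping face(S) and move(2) lands elsewhere
start: (2, 2) facing left
1. face(S) → (2, 2) facing down
2. move(2) → (2, 0) facing down
all 36 alternatives checked — unique.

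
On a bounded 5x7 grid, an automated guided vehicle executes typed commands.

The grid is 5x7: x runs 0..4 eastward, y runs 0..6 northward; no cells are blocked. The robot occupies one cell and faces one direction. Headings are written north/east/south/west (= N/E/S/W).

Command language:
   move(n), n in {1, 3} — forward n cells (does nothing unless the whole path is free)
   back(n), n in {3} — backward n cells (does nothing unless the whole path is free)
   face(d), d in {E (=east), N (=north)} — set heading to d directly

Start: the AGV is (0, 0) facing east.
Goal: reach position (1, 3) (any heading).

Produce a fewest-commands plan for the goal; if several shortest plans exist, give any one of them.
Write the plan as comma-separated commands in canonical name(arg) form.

t0: (0, 0) facing east
1. move(1) → (1, 0) facing east
2. face(N) → (1, 0) facing north
3. move(3) → (1, 3) facing north
shorter routes all fall short; 3 is best.

move(1), face(N), move(3)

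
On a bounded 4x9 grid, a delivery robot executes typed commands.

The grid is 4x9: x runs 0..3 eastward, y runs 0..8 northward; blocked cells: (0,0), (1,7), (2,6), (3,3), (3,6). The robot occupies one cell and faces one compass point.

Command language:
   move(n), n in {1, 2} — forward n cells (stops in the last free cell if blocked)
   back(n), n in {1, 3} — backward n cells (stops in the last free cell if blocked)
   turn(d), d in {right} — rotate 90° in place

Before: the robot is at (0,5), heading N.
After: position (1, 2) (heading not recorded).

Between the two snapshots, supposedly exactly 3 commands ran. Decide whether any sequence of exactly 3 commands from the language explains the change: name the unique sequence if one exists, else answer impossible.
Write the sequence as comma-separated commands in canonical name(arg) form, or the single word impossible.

key: running move(1) before back(3) would end elsewhere — order is forced
from: at (0,5), heading N
[1] after back(3): at (0,2), heading N
[2] after turn(right): at (0,2), heading E
[3] after move(1): at (1,2), heading E
no other 3-command option fits: unique.

back(3), turn(right), move(1)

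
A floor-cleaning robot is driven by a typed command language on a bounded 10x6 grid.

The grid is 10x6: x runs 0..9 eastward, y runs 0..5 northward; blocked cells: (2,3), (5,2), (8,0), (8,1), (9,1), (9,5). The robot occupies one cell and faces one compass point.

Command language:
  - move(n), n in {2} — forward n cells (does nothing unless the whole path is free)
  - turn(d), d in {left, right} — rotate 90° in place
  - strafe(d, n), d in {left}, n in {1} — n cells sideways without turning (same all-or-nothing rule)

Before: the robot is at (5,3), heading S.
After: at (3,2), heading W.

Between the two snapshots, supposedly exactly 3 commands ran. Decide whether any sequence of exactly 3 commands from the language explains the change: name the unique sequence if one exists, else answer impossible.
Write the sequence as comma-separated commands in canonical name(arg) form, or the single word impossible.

key: order matters: swapping turn(right) and strafe(left, 1) lands elsewhere
from: at (5,3), heading S
1. turn(right) → at (5,3), heading W
2. move(2) → at (3,3), heading W
3. strafe(left, 1) → at (3,2), heading W
all 64 alternatives checked — unique.

turn(right), move(2), strafe(left, 1)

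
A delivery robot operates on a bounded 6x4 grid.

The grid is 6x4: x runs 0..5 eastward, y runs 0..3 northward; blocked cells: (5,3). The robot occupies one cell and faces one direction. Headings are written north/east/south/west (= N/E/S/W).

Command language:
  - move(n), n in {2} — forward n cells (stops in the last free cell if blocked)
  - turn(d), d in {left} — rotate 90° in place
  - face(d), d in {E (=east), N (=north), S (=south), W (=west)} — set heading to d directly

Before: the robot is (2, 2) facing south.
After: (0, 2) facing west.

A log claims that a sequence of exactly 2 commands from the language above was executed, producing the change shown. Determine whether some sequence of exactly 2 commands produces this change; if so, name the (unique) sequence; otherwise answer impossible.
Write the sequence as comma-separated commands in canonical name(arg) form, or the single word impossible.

key: running move(2) before face(W) would end elsewhere — order is forced
start: (2, 2) facing south
step 1 (face(W)): (2, 2) facing west
step 2 (move(2)): (0, 2) facing west
all 36 alternatives checked — unique.

face(W), move(2)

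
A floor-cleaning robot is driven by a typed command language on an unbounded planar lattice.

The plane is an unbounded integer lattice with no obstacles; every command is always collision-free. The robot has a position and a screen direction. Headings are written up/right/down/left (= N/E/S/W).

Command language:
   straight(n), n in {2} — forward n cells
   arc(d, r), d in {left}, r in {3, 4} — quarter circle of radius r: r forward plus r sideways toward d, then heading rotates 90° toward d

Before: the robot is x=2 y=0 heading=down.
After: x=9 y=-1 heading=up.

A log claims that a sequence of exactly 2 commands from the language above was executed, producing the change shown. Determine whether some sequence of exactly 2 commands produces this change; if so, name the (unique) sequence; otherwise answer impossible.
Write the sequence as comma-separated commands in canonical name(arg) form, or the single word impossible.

arc(left, 4), arc(left, 3)

key: running arc(left, 3) before arc(left, 4) would end elsewhere — order is forced
from: x=2 y=0 heading=down
[1] after arc(left, 4): x=6 y=-4 heading=right
[2] after arc(left, 3): x=9 y=-1 heading=up
no other 2-command option fits: unique.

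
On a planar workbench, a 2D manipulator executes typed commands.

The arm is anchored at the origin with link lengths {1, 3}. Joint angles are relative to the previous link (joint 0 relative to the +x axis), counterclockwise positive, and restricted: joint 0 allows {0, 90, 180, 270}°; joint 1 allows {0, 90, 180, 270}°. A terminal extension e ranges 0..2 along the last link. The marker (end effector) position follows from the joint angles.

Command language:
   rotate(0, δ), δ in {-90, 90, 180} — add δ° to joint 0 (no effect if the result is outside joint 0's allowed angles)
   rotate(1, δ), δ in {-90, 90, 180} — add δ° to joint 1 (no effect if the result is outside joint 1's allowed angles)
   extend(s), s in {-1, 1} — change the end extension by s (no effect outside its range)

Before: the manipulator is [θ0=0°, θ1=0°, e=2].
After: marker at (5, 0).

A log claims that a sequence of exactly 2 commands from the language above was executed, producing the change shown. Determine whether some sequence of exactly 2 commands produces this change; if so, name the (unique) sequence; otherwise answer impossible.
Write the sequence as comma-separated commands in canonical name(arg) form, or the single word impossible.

key: running extend(-1) before extend(1) would end elsewhere — order is forced
from: [θ0=0°, θ1=0°, e=2]
t=1 extend(1) ⇒ [θ0=0°, θ1=0°, e=2]
t=2 extend(-1) ⇒ [θ0=0°, θ1=0°, e=1]
all 64 alternatives checked — unique.

extend(1), extend(-1)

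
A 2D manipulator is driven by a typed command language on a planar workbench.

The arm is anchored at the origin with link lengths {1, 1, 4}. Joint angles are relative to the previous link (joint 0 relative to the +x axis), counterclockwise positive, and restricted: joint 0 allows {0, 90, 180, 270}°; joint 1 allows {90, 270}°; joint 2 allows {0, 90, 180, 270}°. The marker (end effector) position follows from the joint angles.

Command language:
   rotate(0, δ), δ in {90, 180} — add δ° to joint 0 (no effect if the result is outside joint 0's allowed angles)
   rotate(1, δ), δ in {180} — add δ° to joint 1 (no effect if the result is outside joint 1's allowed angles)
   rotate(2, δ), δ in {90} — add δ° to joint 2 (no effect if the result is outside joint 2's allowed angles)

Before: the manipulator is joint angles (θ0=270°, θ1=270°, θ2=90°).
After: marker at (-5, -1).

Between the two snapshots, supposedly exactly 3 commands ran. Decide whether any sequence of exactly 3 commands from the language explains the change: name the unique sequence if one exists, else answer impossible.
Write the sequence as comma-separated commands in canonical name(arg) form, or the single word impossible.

t0: joint angles (θ0=270°, θ1=270°, θ2=90°)
step 1 (rotate(2, 90)): joint angles (θ0=270°, θ1=270°, θ2=180°)
step 2 (rotate(2, 90)): joint angles (θ0=270°, θ1=270°, θ2=270°)
step 3 (rotate(2, 90)): joint angles (θ0=270°, θ1=270°, θ2=0°)
no rival 3-sequence matches.

rotate(2, 90), rotate(2, 90), rotate(2, 90)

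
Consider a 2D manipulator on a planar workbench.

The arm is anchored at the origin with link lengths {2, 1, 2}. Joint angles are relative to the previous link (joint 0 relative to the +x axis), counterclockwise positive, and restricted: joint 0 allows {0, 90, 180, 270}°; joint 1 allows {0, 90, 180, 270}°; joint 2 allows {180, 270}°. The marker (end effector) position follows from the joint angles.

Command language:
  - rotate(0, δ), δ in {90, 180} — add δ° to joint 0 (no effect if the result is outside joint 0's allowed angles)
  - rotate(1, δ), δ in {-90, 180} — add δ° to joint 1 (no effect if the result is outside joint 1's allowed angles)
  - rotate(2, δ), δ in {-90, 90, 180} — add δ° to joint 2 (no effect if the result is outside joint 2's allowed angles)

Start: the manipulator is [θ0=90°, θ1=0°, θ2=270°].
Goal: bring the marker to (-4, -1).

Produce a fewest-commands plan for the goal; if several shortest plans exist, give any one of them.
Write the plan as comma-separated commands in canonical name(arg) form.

rotate(1, -90), rotate(0, 90), rotate(1, 180)

initial: [θ0=90°, θ1=0°, θ2=270°]
t=1 rotate(1, -90) ⇒ [θ0=90°, θ1=270°, θ2=270°]
t=2 rotate(0, 90) ⇒ [θ0=180°, θ1=270°, θ2=270°]
t=3 rotate(1, 180) ⇒ [θ0=180°, θ1=90°, θ2=270°]
nothing shorter than 3 reaches the goal.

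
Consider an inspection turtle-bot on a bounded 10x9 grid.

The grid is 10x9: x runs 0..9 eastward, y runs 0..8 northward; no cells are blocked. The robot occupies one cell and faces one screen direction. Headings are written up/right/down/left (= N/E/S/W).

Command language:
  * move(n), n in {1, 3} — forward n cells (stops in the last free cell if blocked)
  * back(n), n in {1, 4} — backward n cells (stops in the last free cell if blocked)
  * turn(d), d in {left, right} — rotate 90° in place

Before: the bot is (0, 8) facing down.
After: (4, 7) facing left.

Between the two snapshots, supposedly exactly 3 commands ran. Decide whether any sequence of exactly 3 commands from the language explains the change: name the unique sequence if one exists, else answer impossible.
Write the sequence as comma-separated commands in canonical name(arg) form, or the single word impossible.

move(1), turn(right), back(4)

key: running back(4) before move(1) would end elsewhere — order is forced
start: (0, 8) facing down
[1] after move(1): (0, 7) facing down
[2] after turn(right): (0, 7) facing left
[3] after back(4): (4, 7) facing left
no other 3-command option fits: unique.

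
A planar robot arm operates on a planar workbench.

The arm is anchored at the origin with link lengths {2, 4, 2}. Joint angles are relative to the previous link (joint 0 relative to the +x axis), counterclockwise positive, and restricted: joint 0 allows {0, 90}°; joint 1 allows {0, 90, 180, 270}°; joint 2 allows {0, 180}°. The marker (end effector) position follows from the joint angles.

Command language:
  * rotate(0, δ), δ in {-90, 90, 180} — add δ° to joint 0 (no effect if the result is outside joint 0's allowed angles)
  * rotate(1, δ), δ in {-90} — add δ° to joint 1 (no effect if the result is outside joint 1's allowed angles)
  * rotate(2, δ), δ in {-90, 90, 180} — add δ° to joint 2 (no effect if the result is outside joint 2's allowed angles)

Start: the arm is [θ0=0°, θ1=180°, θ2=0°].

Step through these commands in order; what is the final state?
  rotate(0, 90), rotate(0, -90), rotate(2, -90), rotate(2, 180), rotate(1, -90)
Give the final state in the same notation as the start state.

[θ0=0°, θ1=90°, θ2=180°]

t0: [θ0=0°, θ1=180°, θ2=0°]
t=1 rotate(0, 90) ⇒ [θ0=90°, θ1=180°, θ2=0°]
t=2 rotate(0, -90) ⇒ [θ0=0°, θ1=180°, θ2=0°]
t=3 rotate(2, -90) ⇒ [θ0=0°, θ1=180°, θ2=0°]
t=4 rotate(2, 180) ⇒ [θ0=0°, θ1=180°, θ2=180°]
t=5 rotate(1, -90) ⇒ [θ0=0°, θ1=90°, θ2=180°]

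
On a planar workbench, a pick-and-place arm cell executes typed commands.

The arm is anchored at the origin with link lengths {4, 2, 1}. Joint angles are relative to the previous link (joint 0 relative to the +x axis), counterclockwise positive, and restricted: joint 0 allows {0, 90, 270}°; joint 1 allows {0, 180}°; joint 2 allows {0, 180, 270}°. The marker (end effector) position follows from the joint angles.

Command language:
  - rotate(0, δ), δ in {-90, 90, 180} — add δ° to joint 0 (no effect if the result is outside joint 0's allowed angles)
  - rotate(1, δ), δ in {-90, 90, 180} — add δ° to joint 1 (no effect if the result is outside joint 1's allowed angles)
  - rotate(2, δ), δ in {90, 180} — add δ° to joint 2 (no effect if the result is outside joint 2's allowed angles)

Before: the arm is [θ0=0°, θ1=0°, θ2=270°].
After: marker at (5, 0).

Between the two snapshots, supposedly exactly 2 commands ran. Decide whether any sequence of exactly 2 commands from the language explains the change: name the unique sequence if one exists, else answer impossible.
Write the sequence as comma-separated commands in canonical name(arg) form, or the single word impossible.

rotate(2, 90), rotate(2, 180)

key: running rotate(2, 180) before rotate(2, 90) would end elsewhere — order is forced
t0: [θ0=0°, θ1=0°, θ2=270°]
[1] after rotate(2, 90): [θ0=0°, θ1=0°, θ2=0°]
[2] after rotate(2, 180): [θ0=0°, θ1=0°, θ2=180°]
no other 2-command option fits: unique.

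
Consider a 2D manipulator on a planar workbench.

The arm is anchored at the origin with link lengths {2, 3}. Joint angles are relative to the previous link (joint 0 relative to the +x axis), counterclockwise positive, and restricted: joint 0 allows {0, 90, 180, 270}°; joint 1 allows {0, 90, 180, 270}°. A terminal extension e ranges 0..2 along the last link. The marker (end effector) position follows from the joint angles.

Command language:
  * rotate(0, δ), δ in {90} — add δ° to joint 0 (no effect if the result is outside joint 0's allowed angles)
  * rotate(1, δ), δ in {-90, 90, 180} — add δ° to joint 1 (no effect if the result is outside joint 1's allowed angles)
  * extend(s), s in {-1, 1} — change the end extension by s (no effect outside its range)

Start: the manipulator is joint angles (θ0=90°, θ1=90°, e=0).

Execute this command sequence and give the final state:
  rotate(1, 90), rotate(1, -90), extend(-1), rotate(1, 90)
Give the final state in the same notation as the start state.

joint angles (θ0=90°, θ1=180°, e=0)

t0: joint angles (θ0=90°, θ1=90°, e=0)
t=1 rotate(1, 90) ⇒ joint angles (θ0=90°, θ1=180°, e=0)
t=2 rotate(1, -90) ⇒ joint angles (θ0=90°, θ1=90°, e=0)
t=3 extend(-1) ⇒ joint angles (θ0=90°, θ1=90°, e=0)
t=4 rotate(1, 90) ⇒ joint angles (θ0=90°, θ1=180°, e=0)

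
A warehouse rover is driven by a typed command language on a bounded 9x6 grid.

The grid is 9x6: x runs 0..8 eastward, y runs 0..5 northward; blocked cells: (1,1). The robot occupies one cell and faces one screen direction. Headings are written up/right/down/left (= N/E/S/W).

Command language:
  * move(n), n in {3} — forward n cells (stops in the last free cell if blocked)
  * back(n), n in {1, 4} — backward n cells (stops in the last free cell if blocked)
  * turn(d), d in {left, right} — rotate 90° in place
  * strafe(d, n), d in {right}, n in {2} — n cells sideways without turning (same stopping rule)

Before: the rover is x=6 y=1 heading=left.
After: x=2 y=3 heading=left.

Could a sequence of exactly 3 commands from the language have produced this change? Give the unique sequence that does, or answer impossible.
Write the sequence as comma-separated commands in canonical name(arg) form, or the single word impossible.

key: the second move(3) is stopped early by the blocked cell at (1,1)
begin: x=6 y=1 heading=left
step 1 (move(3)): x=3 y=1 heading=left
step 2 (move(3)): x=2 y=1 heading=left
step 3 (strafe(right, 2)): x=2 y=3 heading=left
no rival 3-sequence matches.

move(3), move(3), strafe(right, 2)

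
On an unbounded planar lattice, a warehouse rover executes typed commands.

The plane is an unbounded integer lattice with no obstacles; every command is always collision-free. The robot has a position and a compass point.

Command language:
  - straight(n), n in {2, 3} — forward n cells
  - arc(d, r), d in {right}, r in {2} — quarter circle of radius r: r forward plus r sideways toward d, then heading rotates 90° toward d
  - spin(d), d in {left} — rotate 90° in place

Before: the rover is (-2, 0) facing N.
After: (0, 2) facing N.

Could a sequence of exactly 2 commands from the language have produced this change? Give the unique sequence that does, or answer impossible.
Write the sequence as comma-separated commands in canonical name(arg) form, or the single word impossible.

arc(right, 2), spin(left)

key: heading stays N — rotations cancel among the 2 commands
from: (-2, 0) facing N
[1] after arc(right, 2): (0, 2) facing E
[2] after spin(left): (0, 2) facing N
no rival 2-sequence matches.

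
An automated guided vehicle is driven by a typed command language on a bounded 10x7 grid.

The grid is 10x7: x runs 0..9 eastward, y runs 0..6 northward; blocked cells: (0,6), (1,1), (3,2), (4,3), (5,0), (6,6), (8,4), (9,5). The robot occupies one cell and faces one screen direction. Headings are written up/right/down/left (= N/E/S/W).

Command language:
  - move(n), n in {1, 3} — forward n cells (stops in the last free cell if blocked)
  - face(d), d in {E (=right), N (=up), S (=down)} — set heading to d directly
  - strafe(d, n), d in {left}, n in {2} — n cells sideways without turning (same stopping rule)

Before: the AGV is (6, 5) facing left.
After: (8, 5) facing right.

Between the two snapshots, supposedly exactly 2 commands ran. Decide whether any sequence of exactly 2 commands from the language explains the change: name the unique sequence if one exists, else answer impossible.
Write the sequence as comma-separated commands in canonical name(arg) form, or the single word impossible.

face(E), move(3)

key: running move(3) before face(E) would end elsewhere — order is forced
start: (6, 5) facing left
1. face(E) → (6, 5) facing right
2. move(3) → (8, 5) facing right
no rival 2-sequence matches.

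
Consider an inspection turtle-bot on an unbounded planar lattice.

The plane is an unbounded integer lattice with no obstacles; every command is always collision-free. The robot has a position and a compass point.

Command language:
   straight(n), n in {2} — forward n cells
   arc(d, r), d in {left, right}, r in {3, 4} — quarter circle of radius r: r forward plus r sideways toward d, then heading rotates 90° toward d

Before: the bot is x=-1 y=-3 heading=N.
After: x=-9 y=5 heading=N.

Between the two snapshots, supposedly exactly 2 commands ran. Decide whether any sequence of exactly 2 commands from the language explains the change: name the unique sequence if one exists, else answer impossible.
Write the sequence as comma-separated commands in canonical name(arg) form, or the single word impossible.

arc(left, 4), arc(right, 4)

key: order matters: swapping arc(left, 4) and arc(right, 4) lands elsewhere
initial: x=-1 y=-3 heading=N
[1] after arc(left, 4): x=-5 y=1 heading=W
[2] after arc(right, 4): x=-9 y=5 heading=N
no other 2-command option fits: unique.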